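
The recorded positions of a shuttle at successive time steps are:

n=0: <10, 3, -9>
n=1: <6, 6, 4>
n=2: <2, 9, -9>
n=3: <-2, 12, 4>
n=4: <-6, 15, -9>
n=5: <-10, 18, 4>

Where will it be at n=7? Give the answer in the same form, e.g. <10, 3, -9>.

The first coordinate changes by -4 each step, so at step 7 it is 10 + 7·(-4) = -18.
The second coordinate changes by +3 each step, so at step 7 it is 3 + 7·(3) = 24.
The third coordinate repeats the cycle [-9, 4] with period 2; step 7 mod 2 = 1, giving 4.

<-18, 24, 4>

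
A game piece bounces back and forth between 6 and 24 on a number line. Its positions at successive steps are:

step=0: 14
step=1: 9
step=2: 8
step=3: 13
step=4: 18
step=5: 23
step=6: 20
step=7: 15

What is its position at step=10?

12

The value reflects between 6 and 24, moving 5 per step.
  step 8: 15 → 10
  step 9: 10 → 7
  step 10: 7 → 12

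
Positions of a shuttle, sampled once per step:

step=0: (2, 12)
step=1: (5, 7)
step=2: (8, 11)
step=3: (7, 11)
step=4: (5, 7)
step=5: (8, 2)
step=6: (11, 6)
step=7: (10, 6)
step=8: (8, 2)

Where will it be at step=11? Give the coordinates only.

Step-to-step displacements: (+3, -5), (+3, +4), (-1, +0), (-2, -4), (+3, -5), (+3, +4), (-1, +0), (-2, -4) — a repeating cycle of length 4.
step 9: apply (+3, -5) → (11, -3)
step 10: apply (+3, +4) → (14, 1)
step 11: apply (-1, +0) → (13, 1)

(13, 1)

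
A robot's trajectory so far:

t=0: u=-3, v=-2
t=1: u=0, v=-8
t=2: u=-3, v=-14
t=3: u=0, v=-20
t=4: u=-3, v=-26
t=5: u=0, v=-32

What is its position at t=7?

u=0, v=-44

U: cycles through -3, 0 every 2 steps. Step 7 lands at position 1 of the cycle → 0.
V: linear, -6 per step → -44 at step 7.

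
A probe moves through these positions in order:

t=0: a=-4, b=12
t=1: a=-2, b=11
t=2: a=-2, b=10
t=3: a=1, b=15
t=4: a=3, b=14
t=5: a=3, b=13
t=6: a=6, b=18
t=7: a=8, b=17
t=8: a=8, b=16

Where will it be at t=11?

a=13, b=19

Step-to-step displacements: (+2, -1), (+0, -1), (+3, +5), (+2, -1), (+0, -1), (+3, +5), (+2, -1), (+0, -1) — a repeating cycle of length 3.
step 9: apply (+3, +5) → a=11, b=21
step 10: apply (+2, -1) → a=13, b=20
step 11: apply (+0, -1) → a=13, b=19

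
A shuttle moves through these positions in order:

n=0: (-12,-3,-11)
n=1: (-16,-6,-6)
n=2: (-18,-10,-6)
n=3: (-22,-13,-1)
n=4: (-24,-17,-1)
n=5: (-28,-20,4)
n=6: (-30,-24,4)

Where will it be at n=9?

(-40,-34,14)

Step-to-step displacements: (-4,-3,+5), (-2,-4,+0), (-4,-3,+5), (-2,-4,+0), (-4,-3,+5), (-2,-4,+0) — a repeating cycle of length 2.
step 7: apply (-4,-3,+5) → (-34,-27,9)
step 8: apply (-2,-4,+0) → (-36,-31,9)
step 9: apply (-4,-3,+5) → (-40,-34,14)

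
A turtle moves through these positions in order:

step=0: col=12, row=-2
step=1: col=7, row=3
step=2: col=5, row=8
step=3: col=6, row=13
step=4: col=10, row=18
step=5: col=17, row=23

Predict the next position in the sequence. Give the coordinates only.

First differences are (-5,+5), (-2,+5), (+1,+5), (+4,+5), (+7,+5); their common second difference is (+3,+0) (constant acceleration).
step 6: col=17, row=23 + (+10,+5) → col=27, row=28

col=27, row=28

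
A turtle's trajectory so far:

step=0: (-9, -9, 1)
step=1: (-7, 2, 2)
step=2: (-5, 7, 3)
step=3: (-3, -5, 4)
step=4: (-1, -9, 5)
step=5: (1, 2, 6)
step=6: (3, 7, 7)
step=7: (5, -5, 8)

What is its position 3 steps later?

The first coordinate changes by +2 each step, so at step 10 it is -9 + 10·(2) = 11.
The second coordinate repeats the cycle [-9, 2, 7, -5] with period 4; step 10 mod 4 = 2, giving 7.
The third coordinate changes by +1 each step, so at step 10 it is 1 + 10·(1) = 11.

(11, 7, 11)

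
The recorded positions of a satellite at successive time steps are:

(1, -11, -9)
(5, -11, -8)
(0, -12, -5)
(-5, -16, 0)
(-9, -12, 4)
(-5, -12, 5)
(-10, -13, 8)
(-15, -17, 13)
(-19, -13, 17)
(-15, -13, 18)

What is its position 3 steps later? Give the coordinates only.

The moves between consecutive positions are (+4, +0, +1), (-5, -1, +3), (-5, -4, +5), (-4, +4, +4), (+4, +0, +1), (-5, -1, +3), (-5, -4, +5), (-4, +4, +4), (+4, +0, +1); they repeat the 4-cycle [(+4, +0, +1), (-5, -1, +3), (-5, -4, +5), (-4, +4, +4)].
step 10: apply (-5, -1, +3) → (-20, -14, 21)
step 11: apply (-5, -4, +5) → (-25, -18, 26)
step 12: apply (-4, +4, +4) → (-29, -14, 30)

(-29, -14, 30)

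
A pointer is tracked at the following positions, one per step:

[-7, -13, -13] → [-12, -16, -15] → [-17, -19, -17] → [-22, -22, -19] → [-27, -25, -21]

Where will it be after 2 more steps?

Constant displacement of [-5, -3, -2] per step.
step 5: [-27, -25, -21] + [-5, -3, -2] → [-32, -28, -23]
step 6: [-32, -28, -23] + [-5, -3, -2] → [-37, -31, -25]

[-37, -31, -25]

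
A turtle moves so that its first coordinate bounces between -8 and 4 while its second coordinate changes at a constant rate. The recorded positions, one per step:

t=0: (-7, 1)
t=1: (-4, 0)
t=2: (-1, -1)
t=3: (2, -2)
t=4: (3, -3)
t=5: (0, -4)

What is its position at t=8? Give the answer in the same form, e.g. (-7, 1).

The first coordinate reflects between -8 and 4, moving 3 per step.
  step 6: 0 → -3
  step 7: -3 → -6
  step 8: -6 → -7
The second coordinate changes by -1 each step: at step 8 it is -7.

(-7, -7)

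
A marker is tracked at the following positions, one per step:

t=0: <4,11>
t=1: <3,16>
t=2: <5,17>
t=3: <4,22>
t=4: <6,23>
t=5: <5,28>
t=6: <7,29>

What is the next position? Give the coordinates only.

<6,34>

Differencing gives <-1,+5>, <+2,+1>, <-1,+5>, <+2,+1>, <-1,+5>, <+2,+1>. This is the pattern <-1,+5>, <+2,+1> repeated.
step 7: apply <-1,+5> → <6,34>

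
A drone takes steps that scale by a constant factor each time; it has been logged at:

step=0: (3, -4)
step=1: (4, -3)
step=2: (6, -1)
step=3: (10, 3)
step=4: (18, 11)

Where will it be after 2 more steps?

Consecutive displacements (+1, +1), (+2, +2), (+4, +4), (+8, +8) scale by a factor of 2 each step.
step 5: (18, 11) + (+16, +16) → (34, 27)
step 6: (34, 27) + (+32, +32) → (66, 59)

(66, 59)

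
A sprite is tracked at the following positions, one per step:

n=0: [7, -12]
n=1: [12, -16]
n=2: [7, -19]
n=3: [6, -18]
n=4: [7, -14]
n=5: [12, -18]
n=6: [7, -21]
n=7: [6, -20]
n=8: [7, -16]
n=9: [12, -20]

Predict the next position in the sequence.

The moves between consecutive positions are [+5, -4], [-5, -3], [-1, +1], [+1, +4], [+5, -4], [-5, -3], [-1, +1], [+1, +4], [+5, -4]; they repeat the 4-cycle [[+5, -4], [-5, -3], [-1, +1], [+1, +4]].
step 10: apply [-5, -3] → [7, -23]

[7, -23]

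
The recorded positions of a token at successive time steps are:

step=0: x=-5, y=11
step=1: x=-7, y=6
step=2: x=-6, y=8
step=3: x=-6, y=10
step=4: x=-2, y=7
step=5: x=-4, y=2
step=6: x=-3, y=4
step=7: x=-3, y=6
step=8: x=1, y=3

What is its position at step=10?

The moves between consecutive positions are (-2, -5), (+1, +2), (+0, +2), (+4, -3), (-2, -5), (+1, +2), (+0, +2), (+4, -3); they repeat the 4-cycle [(-2, -5), (+1, +2), (+0, +2), (+4, -3)].
step 9: apply (-2, -5) → x=-1, y=-2
step 10: apply (+1, +2) → x=0, y=0

x=0, y=0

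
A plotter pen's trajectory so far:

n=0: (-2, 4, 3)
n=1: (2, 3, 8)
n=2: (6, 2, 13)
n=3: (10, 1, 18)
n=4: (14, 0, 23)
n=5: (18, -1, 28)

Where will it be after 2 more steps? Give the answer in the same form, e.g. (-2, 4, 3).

The position changes by (+4, -1, +5) every step.
step 6: (18, -1, 28) + (+4, -1, +5) → (22, -2, 33)
step 7: (22, -2, 33) + (+4, -1, +5) → (26, -3, 38)

(26, -3, 38)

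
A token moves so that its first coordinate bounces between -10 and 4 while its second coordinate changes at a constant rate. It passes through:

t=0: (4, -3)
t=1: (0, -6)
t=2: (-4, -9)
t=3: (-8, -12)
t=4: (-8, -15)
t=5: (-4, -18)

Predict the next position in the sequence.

The first coordinate travels 4 per step and bounces off the walls at -10 and 4.
  step 6: -4 → 0
The second coordinate changes by -3 each step: at step 6 it is -21.

(0, -21)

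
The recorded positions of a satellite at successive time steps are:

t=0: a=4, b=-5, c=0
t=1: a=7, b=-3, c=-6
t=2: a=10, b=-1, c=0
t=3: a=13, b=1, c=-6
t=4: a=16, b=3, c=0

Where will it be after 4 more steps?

a=28, b=11, c=0

The a coordinate changes by +3 each step, so at step 8 it is 4 + 8·(3) = 28.
The b coordinate changes by +2 each step, so at step 8 it is -5 + 8·(2) = 11.
The c coordinate repeats the cycle [0, -6] with period 2; step 8 mod 2 = 0, giving 0.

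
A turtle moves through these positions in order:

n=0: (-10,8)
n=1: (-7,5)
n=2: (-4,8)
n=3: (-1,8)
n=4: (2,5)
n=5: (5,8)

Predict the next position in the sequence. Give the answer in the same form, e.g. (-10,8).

The first coordinate changes by +3 each step, so at step 6 it is -10 + 6·(3) = 8.
The second coordinate repeats the cycle [8, 5, 8] with period 3; step 6 mod 3 = 0, giving 8.

(8,8)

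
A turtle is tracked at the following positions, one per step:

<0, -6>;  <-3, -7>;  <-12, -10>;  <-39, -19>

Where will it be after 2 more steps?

Consecutive displacements <-3, -1>, <-9, -3>, <-27, -9> scale by a factor of 3 each step.
step 4: <-39, -19> + <-81, -27> → <-120, -46>
step 5: <-120, -46> + <-243, -81> → <-363, -127>

<-363, -127>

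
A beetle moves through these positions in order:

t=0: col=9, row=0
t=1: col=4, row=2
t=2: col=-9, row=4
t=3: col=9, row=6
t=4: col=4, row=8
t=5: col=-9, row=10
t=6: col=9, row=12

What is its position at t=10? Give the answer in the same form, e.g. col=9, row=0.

The col coordinate repeats the cycle [9, 4, -9] with period 3; step 10 mod 3 = 1, giving 4.
The row coordinate changes by +2 each step, so at step 10 it is 0 + 10·(2) = 20.

col=4, row=20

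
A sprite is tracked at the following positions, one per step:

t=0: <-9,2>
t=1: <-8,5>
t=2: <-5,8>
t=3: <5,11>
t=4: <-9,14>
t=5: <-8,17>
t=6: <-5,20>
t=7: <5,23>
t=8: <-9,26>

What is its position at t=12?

<-9,38>

First: cycles through -9, -8, -5, 5 every 4 steps. Step 12 lands at position 0 of the cycle → -9.
Second: linear, +3 per step → 38 at step 12.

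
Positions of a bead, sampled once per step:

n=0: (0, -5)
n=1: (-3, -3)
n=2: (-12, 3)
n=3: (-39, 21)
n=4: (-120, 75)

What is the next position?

The jumps are (-3, +2), (-9, +6), (-27, +18), (-81, +54) — a geometric progression with ratio 3.
step 5: (-120, 75) + (-243, +162) → (-363, 237)

(-363, 237)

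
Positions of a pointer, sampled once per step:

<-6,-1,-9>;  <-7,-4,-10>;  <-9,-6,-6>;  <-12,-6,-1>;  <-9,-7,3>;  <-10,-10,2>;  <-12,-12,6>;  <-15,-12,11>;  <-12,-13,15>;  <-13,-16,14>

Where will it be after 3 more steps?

Differencing gives <-1,-3,-1>, <-2,-2,+4>, <-3,+0,+5>, <+3,-1,+4>, <-1,-3,-1>, <-2,-2,+4>, <-3,+0,+5>, <+3,-1,+4>, <-1,-3,-1>. This is the pattern <-1,-3,-1>, <-2,-2,+4>, <-3,+0,+5>, <+3,-1,+4> repeated.
step 10: apply <-2,-2,+4> → <-15,-18,18>
step 11: apply <-3,+0,+5> → <-18,-18,23>
step 12: apply <+3,-1,+4> → <-15,-19,27>

<-15,-19,27>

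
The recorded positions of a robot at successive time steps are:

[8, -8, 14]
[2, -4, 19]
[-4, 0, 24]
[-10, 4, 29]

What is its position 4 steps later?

[-34, 20, 49]

The position changes by [-6, +4, +5] every step.
step 4: [-10, 4, 29] + [-6, +4, +5] → [-16, 8, 34]
step 5: [-16, 8, 34] + [-6, +4, +5] → [-22, 12, 39]
step 6: [-22, 12, 39] + [-6, +4, +5] → [-28, 16, 44]
step 7: [-28, 16, 44] + [-6, +4, +5] → [-34, 20, 49]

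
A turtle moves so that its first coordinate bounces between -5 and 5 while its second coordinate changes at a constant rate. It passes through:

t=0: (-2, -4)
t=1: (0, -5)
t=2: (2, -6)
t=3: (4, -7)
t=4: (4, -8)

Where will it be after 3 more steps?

(-2, -11)

The first coordinate travels 2 per step and bounces off the walls at -5 and 5.
  step 5: 4 → 2
  step 6: 2 → 0
  step 7: 0 → -2
The second coordinate changes by -1 each step: at step 7 it is -11.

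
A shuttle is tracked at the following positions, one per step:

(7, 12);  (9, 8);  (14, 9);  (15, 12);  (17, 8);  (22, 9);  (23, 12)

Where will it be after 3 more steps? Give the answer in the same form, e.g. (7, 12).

(31, 12)

The moves between consecutive positions are (+2, -4), (+5, +1), (+1, +3), (+2, -4), (+5, +1), (+1, +3); they repeat the 3-cycle [(+2, -4), (+5, +1), (+1, +3)].
step 7: apply (+2, -4) → (25, 8)
step 8: apply (+5, +1) → (30, 9)
step 9: apply (+1, +3) → (31, 12)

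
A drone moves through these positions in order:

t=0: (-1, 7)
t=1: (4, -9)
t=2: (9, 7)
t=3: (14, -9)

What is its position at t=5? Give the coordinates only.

(24, -9)

The first coordinate changes by +5 each step, so at step 5 it is -1 + 5·(5) = 24.
The second coordinate repeats the cycle [7, -9] with period 2; step 5 mod 2 = 1, giving -9.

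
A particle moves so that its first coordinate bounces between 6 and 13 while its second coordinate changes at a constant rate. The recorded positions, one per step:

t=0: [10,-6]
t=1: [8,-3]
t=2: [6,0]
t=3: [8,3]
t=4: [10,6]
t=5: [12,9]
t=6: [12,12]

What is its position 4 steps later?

[8,24]

The first coordinate reflects between 6 and 13, moving 2 per step.
  step 7: 12 → 10
  step 8: 10 → 8
  step 9: 8 → 6
  step 10: 6 → 8
The second coordinate changes by +3 each step: at step 10 it is 24.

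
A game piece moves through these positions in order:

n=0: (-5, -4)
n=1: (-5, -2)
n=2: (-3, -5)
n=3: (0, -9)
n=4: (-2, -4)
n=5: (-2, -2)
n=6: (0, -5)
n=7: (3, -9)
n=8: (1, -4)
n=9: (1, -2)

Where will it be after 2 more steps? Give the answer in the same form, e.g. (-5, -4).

(6, -9)

The moves between consecutive positions are (+0, +2), (+2, -3), (+3, -4), (-2, +5), (+0, +2), (+2, -3), (+3, -4), (-2, +5), (+0, +2); they repeat the 4-cycle [(+0, +2), (+2, -3), (+3, -4), (-2, +5)].
step 10: apply (+2, -3) → (3, -5)
step 11: apply (+3, -4) → (6, -9)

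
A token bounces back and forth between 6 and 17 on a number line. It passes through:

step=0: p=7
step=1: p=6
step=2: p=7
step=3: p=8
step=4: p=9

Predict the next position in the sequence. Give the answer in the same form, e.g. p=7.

The value travels 1 per step and bounces off the walls at 6 and 17.
  step 5: 9 → 10

p=10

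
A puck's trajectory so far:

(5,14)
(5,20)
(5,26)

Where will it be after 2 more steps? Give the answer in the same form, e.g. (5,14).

Each step adds (+0,+6) to the position.
step 3: (5,26) + (+0,+6) → (5,32)
step 4: (5,32) + (+0,+6) → (5,38)

(5,38)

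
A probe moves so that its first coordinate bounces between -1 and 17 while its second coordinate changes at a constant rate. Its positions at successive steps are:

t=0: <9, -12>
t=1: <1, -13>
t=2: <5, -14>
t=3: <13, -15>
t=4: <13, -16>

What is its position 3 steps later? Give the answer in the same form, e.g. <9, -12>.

<9, -19>

The first coordinate reflects between -1 and 17, moving 8 per step.
  step 5: 13 → 5
  step 6: 5 → 1
  step 7: 1 → 9
The second coordinate changes by -1 each step: at step 7 it is -19.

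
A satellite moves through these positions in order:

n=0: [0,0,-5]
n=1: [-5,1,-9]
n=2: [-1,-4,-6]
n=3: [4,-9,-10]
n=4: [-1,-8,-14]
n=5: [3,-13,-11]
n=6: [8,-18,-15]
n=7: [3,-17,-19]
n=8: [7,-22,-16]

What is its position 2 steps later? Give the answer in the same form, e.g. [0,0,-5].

The moves between consecutive positions are [-5,+1,-4], [+4,-5,+3], [+5,-5,-4], [-5,+1,-4], [+4,-5,+3], [+5,-5,-4], [-5,+1,-4], [+4,-5,+3]; they repeat the 3-cycle [[-5,+1,-4], [+4,-5,+3], [+5,-5,-4]].
step 9: apply [+5,-5,-4] → [12,-27,-20]
step 10: apply [-5,+1,-4] → [7,-26,-24]

[7,-26,-24]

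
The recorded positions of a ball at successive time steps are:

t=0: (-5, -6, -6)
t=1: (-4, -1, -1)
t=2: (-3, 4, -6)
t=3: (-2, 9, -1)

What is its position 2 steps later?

First: linear, +1 per step → 0 at step 5.
Second: linear, +5 per step → 19 at step 5.
Third: cycles through -6, -1 every 2 steps. Step 5 lands at position 1 of the cycle → -1.

(0, 19, -1)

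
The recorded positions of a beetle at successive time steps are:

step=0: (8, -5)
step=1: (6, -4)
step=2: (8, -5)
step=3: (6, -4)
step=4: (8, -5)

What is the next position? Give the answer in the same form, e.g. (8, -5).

(6, -4)

Consecutive displacements (-2, +1), (+2, -1), (-2, +1), (+2, -1) scale by a factor of -1 each step.
step 5: (8, -5) + (-2, +1) → (6, -4)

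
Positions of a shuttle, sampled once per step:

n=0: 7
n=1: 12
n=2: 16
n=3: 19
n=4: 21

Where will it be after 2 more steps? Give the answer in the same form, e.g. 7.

Successive displacements: +5, +4, +3, +2 — each changes by -1.
step 5: 21 + 1 → 22
step 6: 22 + 0 → 22

22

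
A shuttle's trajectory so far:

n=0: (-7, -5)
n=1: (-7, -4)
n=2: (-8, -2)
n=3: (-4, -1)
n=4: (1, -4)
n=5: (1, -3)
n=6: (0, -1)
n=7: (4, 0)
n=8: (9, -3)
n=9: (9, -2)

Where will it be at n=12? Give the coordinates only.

The moves between consecutive positions are (+0, +1), (-1, +2), (+4, +1), (+5, -3), (+0, +1), (-1, +2), (+4, +1), (+5, -3), (+0, +1); they repeat the 4-cycle [(+0, +1), (-1, +2), (+4, +1), (+5, -3)].
step 10: apply (-1, +2) → (8, 0)
step 11: apply (+4, +1) → (12, 1)
step 12: apply (+5, -3) → (17, -2)

(17, -2)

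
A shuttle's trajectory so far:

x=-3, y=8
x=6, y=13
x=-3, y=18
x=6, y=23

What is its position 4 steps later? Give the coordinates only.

The x coordinate repeats the cycle [-3, 6] with period 2; step 7 mod 2 = 1, giving 6.
The y coordinate changes by +5 each step, so at step 7 it is 8 + 7·(5) = 43.

x=6, y=43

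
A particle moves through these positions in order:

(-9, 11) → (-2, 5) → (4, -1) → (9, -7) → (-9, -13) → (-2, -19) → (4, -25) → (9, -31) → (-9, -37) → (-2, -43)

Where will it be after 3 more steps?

(-9, -61)

The first coordinate repeats the cycle [-9, -2, 4, 9] with period 4; step 12 mod 4 = 0, giving -9.
The second coordinate changes by -6 each step, so at step 12 it is 11 + 12·(-6) = -61.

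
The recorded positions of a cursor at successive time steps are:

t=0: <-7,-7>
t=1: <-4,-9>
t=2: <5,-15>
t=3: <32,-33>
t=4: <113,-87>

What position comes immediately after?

<356,-249>

The jumps are <+3,-2>, <+9,-6>, <+27,-18>, <+81,-54> — a geometric progression with ratio 3.
step 5: <113,-87> + <+243,-162> → <356,-249>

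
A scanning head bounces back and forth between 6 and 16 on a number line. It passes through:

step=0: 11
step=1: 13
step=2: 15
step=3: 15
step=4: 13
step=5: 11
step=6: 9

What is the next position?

The value travels 2 per step and bounces off the walls at 6 and 16.
  step 7: 9 → 7

7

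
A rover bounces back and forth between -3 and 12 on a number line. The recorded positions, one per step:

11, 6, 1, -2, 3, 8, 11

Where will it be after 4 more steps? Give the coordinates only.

3

The value reflects between -3 and 12, moving 5 per step.
  step 7: 11 → 6
  step 8: 6 → 1
  step 9: 1 → -2
  step 10: -2 → 3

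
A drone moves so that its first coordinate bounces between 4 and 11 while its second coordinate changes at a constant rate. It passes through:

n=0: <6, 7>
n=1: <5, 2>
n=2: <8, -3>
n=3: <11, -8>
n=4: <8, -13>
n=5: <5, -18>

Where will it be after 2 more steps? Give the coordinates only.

The first coordinate travels 3 per step and bounces off the walls at 4 and 11.
  step 6: 5 → 6
  step 7: 6 → 9
The second coordinate changes by -5 each step: at step 7 it is -28.

<9, -28>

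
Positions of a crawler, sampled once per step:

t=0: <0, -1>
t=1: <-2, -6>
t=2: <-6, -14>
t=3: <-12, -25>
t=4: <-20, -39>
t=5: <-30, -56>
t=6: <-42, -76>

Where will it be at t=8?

<-72, -125>

Taking differences between consecutive positions: <-2, -5>, <-4, -8>, <-6, -11>, <-8, -14>, <-10, -17>, <-12, -20>. These grow by <-2, -3> each step.
step 7: <-42, -76> + <-14, -23> → <-56, -99>
step 8: <-56, -99> + <-16, -26> → <-72, -125>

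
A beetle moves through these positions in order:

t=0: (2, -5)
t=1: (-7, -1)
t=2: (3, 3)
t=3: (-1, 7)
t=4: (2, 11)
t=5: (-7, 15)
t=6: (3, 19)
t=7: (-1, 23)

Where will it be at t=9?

(-7, 31)

The first coordinate repeats the cycle [2, -7, 3, -1] with period 4; step 9 mod 4 = 1, giving -7.
The second coordinate changes by +4 each step, so at step 9 it is -5 + 9·(4) = 31.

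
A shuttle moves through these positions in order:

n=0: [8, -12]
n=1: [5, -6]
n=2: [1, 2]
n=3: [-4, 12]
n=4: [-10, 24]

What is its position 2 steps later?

Successive displacements: [-3, +6], [-4, +8], [-5, +10], [-6, +12] — each changes by [-1, +2].
step 5: [-10, 24] + [-7, +14] → [-17, 38]
step 6: [-17, 38] + [-8, +16] → [-25, 54]

[-25, 54]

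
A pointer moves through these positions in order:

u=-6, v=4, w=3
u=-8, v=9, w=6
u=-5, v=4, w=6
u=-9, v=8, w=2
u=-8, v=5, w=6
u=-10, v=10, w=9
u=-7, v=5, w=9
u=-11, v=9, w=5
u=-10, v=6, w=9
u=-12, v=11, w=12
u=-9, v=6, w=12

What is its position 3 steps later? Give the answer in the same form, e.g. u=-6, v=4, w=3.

u=-14, v=12, w=15

Step-to-step displacements: (-2,+5,+3), (+3,-5,+0), (-4,+4,-4), (+1,-3,+4), (-2,+5,+3), (+3,-5,+0), (-4,+4,-4), (+1,-3,+4), (-2,+5,+3), (+3,-5,+0) — a repeating cycle of length 4.
step 11: apply (-4,+4,-4) → u=-13, v=10, w=8
step 12: apply (+1,-3,+4) → u=-12, v=7, w=12
step 13: apply (-2,+5,+3) → u=-14, v=12, w=15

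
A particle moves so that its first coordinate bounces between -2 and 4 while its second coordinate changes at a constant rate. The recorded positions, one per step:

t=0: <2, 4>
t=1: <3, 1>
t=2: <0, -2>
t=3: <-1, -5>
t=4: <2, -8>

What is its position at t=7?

The first coordinate reflects between -2 and 4, moving 3 per step.
  step 5: 2 → 3
  step 6: 3 → 0
  step 7: 0 → -1
The second coordinate changes by -3 each step: at step 7 it is -17.

<-1, -17>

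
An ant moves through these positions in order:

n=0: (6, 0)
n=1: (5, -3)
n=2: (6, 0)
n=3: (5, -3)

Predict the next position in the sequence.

Consecutive displacements (-1, -3), (+1, +3), (-1, -3) scale by a factor of -1 each step.
step 4: (5, -3) + (+1, +3) → (6, 0)

(6, 0)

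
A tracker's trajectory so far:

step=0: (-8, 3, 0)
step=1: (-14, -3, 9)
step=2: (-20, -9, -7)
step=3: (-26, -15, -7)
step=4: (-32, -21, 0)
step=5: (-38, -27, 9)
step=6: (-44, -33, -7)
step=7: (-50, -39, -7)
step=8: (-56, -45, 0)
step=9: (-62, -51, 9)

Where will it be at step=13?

First: linear, -6 per step → -86 at step 13.
Second: linear, -6 per step → -75 at step 13.
Third: cycles through 0, 9, -7, -7 every 4 steps. Step 13 lands at position 1 of the cycle → 9.

(-86, -75, 9)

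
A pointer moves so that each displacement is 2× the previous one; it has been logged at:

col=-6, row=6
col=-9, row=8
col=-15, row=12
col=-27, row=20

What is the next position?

col=-51, row=36

The jumps are (-3, +2), (-6, +4), (-12, +8) — a geometric progression with ratio 2.
step 4: col=-27, row=20 + (-24, +16) → col=-51, row=36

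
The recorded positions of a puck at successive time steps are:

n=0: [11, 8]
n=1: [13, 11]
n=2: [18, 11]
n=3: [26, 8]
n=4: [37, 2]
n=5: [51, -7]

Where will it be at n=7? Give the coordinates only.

[88, -34]

First differences are [+2, +3], [+5, +0], [+8, -3], [+11, -6], [+14, -9]; their common second difference is [+3, -3] (constant acceleration).
step 6: [51, -7] + [+17, -12] → [68, -19]
step 7: [68, -19] + [+20, -15] → [88, -34]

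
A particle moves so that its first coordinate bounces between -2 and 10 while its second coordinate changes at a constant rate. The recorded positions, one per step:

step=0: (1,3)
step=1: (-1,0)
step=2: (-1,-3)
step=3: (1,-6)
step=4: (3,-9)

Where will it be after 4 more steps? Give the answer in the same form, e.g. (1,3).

(9,-21)

The first coordinate travels 2 per step and bounces off the walls at -2 and 10.
  step 5: 3 → 5
  step 6: 5 → 7
  step 7: 7 → 9
  step 8: 9 → 9
The second coordinate changes by -3 each step: at step 8 it is -21.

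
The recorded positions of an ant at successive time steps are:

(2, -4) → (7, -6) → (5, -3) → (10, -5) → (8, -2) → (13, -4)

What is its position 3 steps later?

Differencing gives (+5, -2), (-2, +3), (+5, -2), (-2, +3), (+5, -2). This is the pattern (+5, -2), (-2, +3) repeated.
step 6: apply (-2, +3) → (11, -1)
step 7: apply (+5, -2) → (16, -3)
step 8: apply (-2, +3) → (14, 0)

(14, 0)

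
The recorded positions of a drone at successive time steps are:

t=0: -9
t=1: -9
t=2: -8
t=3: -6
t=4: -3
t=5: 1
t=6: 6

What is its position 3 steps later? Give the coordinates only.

First differences are +0, +1, +2, +3, +4, +5; their common second difference is +1 (constant acceleration).
step 7: 6 + 6 → 12
step 8: 12 + 7 → 19
step 9: 19 + 8 → 27

27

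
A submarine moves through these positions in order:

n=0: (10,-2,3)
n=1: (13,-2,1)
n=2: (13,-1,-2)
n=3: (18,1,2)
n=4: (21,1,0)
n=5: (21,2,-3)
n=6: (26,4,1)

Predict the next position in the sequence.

Differencing gives (+3,+0,-2), (+0,+1,-3), (+5,+2,+4), (+3,+0,-2), (+0,+1,-3), (+5,+2,+4). This is the pattern (+3,+0,-2), (+0,+1,-3), (+5,+2,+4) repeated.
step 7: apply (+3,+0,-2) → (29,4,-1)

(29,4,-1)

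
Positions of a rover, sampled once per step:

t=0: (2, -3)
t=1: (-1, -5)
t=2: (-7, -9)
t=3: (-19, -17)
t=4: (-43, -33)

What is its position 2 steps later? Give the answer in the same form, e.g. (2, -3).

(-187, -129)

Step-to-step displacements: (-3, -2), (-6, -4), (-12, -8), (-24, -16); each is 2× the previous.
step 5: (-43, -33) + (-48, -32) → (-91, -65)
step 6: (-91, -65) + (-96, -64) → (-187, -129)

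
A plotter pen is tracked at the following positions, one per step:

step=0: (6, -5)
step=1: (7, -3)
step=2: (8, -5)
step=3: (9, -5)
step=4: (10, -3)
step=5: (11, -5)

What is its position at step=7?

First: linear, +1 per step → 13 at step 7.
Second: cycles through -5, -3, -5 every 3 steps. Step 7 lands at position 1 of the cycle → -3.

(13, -3)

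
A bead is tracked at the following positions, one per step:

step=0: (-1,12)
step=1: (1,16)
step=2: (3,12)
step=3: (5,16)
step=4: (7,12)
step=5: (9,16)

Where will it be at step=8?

The moves between consecutive positions are (+2,+4), (+2,-4), (+2,+4), (+2,-4), (+2,+4); they repeat the 2-cycle [(+2,+4), (+2,-4)].
step 6: apply (+2,-4) → (11,12)
step 7: apply (+2,+4) → (13,16)
step 8: apply (+2,-4) → (15,12)

(15,12)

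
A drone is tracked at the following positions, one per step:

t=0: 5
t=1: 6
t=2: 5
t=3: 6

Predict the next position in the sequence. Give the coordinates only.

5

Step-to-step displacements: +1, -1, +1; each is -1× the previous.
step 4: 6 − 1 → 5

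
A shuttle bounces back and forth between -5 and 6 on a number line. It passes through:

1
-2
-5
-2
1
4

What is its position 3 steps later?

The value travels 3 per step and bounces off the walls at -5 and 6.
  step 6: 4 → 5
  step 7: 5 → 2
  step 8: 2 → -1

-1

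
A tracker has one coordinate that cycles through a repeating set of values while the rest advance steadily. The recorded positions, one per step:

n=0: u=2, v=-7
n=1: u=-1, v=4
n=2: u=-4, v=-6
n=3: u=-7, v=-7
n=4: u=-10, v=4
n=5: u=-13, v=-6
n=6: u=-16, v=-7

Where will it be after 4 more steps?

u=-28, v=4

The u coordinate changes by -3 each step, so at step 10 it is 2 + 10·(-3) = -28.
The v coordinate repeats the cycle [-7, 4, -6] with period 3; step 10 mod 3 = 1, giving 4.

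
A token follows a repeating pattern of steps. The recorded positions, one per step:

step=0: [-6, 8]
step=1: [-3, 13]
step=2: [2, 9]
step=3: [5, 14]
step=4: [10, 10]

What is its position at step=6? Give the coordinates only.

[18, 11]

Step-to-step displacements: [+3, +5], [+5, -4], [+3, +5], [+5, -4] — a repeating cycle of length 2.
step 5: apply [+3, +5] → [13, 15]
step 6: apply [+5, -4] → [18, 11]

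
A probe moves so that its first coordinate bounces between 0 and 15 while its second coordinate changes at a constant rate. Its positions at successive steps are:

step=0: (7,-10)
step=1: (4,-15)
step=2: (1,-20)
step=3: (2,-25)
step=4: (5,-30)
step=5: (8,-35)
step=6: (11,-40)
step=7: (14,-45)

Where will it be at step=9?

The first coordinate travels 3 per step and bounces off the walls at 0 and 15.
  step 8: 14 → 13
  step 9: 13 → 10
The second coordinate changes by -5 each step: at step 9 it is -55.

(10,-55)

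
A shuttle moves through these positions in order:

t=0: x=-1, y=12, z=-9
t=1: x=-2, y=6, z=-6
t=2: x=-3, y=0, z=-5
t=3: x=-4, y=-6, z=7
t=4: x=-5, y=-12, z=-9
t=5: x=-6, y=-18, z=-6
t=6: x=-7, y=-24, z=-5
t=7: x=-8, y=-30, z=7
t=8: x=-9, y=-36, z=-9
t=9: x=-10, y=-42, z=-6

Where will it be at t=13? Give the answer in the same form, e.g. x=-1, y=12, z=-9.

X: linear, -1 per step → -14 at step 13.
Y: linear, -6 per step → -66 at step 13.
Z: cycles through -9, -6, -5, 7 every 4 steps. Step 13 lands at position 1 of the cycle → -6.

x=-14, y=-66, z=-6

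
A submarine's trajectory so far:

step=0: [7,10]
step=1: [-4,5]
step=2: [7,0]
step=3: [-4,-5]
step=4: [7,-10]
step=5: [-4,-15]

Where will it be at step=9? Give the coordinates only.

First: cycles through 7, -4 every 2 steps. Step 9 lands at position 1 of the cycle → -4.
Second: linear, -5 per step → -35 at step 9.

[-4,-35]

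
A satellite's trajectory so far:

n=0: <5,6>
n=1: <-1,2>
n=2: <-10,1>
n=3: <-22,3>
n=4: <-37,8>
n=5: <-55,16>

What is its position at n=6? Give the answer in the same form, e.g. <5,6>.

First differences are <-6,-4>, <-9,-1>, <-12,+2>, <-15,+5>, <-18,+8>; their common second difference is <-3,+3> (constant acceleration).
step 6: <-55,16> + <-21,+11> → <-76,27>

<-76,27>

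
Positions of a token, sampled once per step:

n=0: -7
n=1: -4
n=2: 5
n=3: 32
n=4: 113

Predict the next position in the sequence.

Consecutive displacements +3, +9, +27, +81 scale by a factor of 3 each step.
step 5: 113 + 243 → 356

356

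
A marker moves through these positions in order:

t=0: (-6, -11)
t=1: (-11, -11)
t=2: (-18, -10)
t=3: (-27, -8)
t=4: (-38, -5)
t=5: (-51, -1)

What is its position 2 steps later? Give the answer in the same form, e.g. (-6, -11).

(-83, 10)

Taking differences between consecutive positions: (-5, +0), (-7, +1), (-9, +2), (-11, +3), (-13, +4). These grow by (-2, +1) each step.
step 6: (-51, -1) + (-15, +5) → (-66, 4)
step 7: (-66, 4) + (-17, +6) → (-83, 10)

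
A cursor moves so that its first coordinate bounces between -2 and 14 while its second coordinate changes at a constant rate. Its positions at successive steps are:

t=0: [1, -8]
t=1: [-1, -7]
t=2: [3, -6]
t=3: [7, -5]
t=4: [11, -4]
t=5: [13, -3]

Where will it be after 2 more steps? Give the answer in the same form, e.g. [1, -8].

The first coordinate reflects between -2 and 14, moving 4 per step.
  step 6: 13 → 9
  step 7: 9 → 5
The second coordinate changes by +1 each step: at step 7 it is -1.

[5, -1]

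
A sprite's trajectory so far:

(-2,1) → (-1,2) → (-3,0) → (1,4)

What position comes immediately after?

Step-to-step displacements: (+1,+1), (-2,-2), (+4,+4); each is -2× the previous.
step 4: (1,4) + (-8,-8) → (-7,-4)

(-7,-4)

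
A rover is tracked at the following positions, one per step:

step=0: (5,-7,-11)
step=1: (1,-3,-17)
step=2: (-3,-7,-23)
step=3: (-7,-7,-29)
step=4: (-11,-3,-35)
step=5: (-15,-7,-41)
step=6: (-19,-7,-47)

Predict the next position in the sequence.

(-23,-3,-53)

The first coordinate changes by -4 each step, so at step 7 it is 5 + 7·(-4) = -23.
The second coordinate repeats the cycle [-7, -3, -7] with period 3; step 7 mod 3 = 1, giving -3.
The third coordinate changes by -6 each step, so at step 7 it is -11 + 7·(-6) = -53.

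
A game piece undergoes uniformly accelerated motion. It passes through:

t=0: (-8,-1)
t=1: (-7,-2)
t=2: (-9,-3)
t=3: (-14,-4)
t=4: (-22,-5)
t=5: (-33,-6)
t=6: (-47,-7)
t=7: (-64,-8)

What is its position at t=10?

First differences are (+1,-1), (-2,-1), (-5,-1), (-8,-1), (-11,-1), (-14,-1), (-17,-1); their common second difference is (-3,+0) (constant acceleration).
step 8: (-64,-8) + (-20,-1) → (-84,-9)
step 9: (-84,-9) + (-23,-1) → (-107,-10)
step 10: (-107,-10) + (-26,-1) → (-133,-11)

(-133,-11)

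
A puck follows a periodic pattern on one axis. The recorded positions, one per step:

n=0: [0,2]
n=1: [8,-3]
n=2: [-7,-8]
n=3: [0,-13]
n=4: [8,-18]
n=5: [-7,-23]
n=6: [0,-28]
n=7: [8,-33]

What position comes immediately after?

The first coordinate repeats the cycle [0, 8, -7] with period 3; step 8 mod 3 = 2, giving -7.
The second coordinate changes by -5 each step, so at step 8 it is 2 + 8·(-5) = -38.

[-7,-38]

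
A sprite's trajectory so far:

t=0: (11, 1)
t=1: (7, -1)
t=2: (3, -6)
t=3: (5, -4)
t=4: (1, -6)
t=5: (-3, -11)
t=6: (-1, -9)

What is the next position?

(-5, -11)

The moves between consecutive positions are (-4, -2), (-4, -5), (+2, +2), (-4, -2), (-4, -5), (+2, +2); they repeat the 3-cycle [(-4, -2), (-4, -5), (+2, +2)].
step 7: apply (-4, -2) → (-5, -11)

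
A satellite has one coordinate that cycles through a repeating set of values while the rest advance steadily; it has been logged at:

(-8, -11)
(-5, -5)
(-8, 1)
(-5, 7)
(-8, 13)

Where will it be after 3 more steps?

(-5, 31)

First: cycles through -8, -5 every 2 steps. Step 7 lands at position 1 of the cycle → -5.
Second: linear, +6 per step → 31 at step 7.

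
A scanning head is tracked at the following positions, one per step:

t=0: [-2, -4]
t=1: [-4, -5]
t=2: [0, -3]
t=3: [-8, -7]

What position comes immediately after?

Consecutive displacements [-2, -1], [+4, +2], [-8, -4] scale by a factor of -2 each step.
step 4: [-8, -7] + [+16, +8] → [8, 1]

[8, 1]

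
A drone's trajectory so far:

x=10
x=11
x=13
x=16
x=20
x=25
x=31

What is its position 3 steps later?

x=55

Taking differences between consecutive positions: +1, +2, +3, +4, +5, +6. These grow by +1 each step.
step 7: 31 + 7 → x=38
step 8: 38 + 8 → x=46
step 9: 46 + 9 → x=55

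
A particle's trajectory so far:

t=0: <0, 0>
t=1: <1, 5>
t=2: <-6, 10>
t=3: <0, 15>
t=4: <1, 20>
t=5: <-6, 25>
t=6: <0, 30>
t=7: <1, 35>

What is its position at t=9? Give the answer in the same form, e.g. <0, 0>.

<0, 45>

First: cycles through 0, 1, -6 every 3 steps. Step 9 lands at position 0 of the cycle → 0.
Second: linear, +5 per step → 45 at step 9.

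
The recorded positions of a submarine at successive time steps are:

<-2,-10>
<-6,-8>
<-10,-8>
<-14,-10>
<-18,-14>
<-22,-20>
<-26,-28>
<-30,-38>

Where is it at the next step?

Successive displacements: <-4,+2>, <-4,+0>, <-4,-2>, <-4,-4>, <-4,-6>, <-4,-8>, <-4,-10> — each changes by <+0,-2>.
step 8: <-30,-38> + <-4,-12> → <-34,-50>

<-34,-50>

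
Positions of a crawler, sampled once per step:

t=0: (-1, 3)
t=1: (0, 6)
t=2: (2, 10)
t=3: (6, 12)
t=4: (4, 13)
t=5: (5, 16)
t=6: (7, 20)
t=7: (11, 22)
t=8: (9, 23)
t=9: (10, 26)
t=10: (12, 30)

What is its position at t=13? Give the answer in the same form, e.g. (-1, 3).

The moves between consecutive positions are (+1, +3), (+2, +4), (+4, +2), (-2, +1), (+1, +3), (+2, +4), (+4, +2), (-2, +1), (+1, +3), (+2, +4); they repeat the 4-cycle [(+1, +3), (+2, +4), (+4, +2), (-2, +1)].
step 11: apply (+4, +2) → (16, 32)
step 12: apply (-2, +1) → (14, 33)
step 13: apply (+1, +3) → (15, 36)

(15, 36)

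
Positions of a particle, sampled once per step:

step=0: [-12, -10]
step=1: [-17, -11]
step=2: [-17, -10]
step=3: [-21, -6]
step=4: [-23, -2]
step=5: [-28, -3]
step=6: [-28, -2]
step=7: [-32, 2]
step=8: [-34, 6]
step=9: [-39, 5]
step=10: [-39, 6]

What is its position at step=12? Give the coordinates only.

Step-to-step displacements: [-5, -1], [+0, +1], [-4, +4], [-2, +4], [-5, -1], [+0, +1], [-4, +4], [-2, +4], [-5, -1], [+0, +1] — a repeating cycle of length 4.
step 11: apply [-4, +4] → [-43, 10]
step 12: apply [-2, +4] → [-45, 14]

[-45, 14]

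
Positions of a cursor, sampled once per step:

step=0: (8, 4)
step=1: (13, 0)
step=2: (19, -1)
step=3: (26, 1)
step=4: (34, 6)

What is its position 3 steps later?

Successive displacements: (+5, -4), (+6, -1), (+7, +2), (+8, +5) — each changes by (+1, +3).
step 5: (34, 6) + (+9, +8) → (43, 14)
step 6: (43, 14) + (+10, +11) → (53, 25)
step 7: (53, 25) + (+11, +14) → (64, 39)

(64, 39)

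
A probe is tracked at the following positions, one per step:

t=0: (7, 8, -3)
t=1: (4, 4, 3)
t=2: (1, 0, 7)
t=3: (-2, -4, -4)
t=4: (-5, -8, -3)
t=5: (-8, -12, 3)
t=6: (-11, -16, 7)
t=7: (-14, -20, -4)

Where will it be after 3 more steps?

The first coordinate changes by -3 each step, so at step 10 it is 7 + 10·(-3) = -23.
The second coordinate changes by -4 each step, so at step 10 it is 8 + 10·(-4) = -32.
The third coordinate repeats the cycle [-3, 3, 7, -4] with period 4; step 10 mod 4 = 2, giving 7.

(-23, -32, 7)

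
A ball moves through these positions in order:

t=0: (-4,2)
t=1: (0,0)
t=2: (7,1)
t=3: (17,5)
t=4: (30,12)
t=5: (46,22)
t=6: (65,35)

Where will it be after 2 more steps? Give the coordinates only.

Taking differences between consecutive positions: (+4,-2), (+7,+1), (+10,+4), (+13,+7), (+16,+10), (+19,+13). These grow by (+3,+3) each step.
step 7: (65,35) + (+22,+16) → (87,51)
step 8: (87,51) + (+25,+19) → (112,70)

(112,70)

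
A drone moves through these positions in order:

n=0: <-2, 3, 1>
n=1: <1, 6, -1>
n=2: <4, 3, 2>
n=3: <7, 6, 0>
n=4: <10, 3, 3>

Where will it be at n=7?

<19, 6, 2>

Differencing gives <+3, +3, -2>, <+3, -3, +3>, <+3, +3, -2>, <+3, -3, +3>. This is the pattern <+3, +3, -2>, <+3, -3, +3> repeated.
step 5: apply <+3, +3, -2> → <13, 6, 1>
step 6: apply <+3, -3, +3> → <16, 3, 4>
step 7: apply <+3, +3, -2> → <19, 6, 2>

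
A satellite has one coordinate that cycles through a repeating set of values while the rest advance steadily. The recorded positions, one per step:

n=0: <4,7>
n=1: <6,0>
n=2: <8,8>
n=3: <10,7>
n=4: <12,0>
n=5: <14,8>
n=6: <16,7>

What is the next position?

First: linear, +2 per step → 18 at step 7.
Second: cycles through 7, 0, 8 every 3 steps. Step 7 lands at position 1 of the cycle → 0.

<18,0>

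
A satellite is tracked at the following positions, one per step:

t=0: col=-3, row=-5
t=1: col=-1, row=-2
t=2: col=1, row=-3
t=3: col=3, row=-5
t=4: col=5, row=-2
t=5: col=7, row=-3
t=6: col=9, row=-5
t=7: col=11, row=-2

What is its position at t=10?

col=17, row=-2

Col: linear, +2 per step → 17 at step 10.
Row: cycles through -5, -2, -3 every 3 steps. Step 10 lands at position 1 of the cycle → -2.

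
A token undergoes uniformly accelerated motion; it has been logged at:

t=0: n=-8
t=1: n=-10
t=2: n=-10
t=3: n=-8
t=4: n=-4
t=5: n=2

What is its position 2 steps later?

First differences are -2, +0, +2, +4, +6; their common second difference is +2 (constant acceleration).
step 6: 2 + 8 → n=10
step 7: 10 + 10 → n=20

n=20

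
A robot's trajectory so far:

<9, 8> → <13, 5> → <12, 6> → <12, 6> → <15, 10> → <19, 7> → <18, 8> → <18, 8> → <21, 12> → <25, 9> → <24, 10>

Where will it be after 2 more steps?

Step-to-step displacements: <+4, -3>, <-1, +1>, <+0, +0>, <+3, +4>, <+4, -3>, <-1, +1>, <+0, +0>, <+3, +4>, <+4, -3>, <-1, +1> — a repeating cycle of length 4.
step 11: apply <+0, +0> → <24, 10>
step 12: apply <+3, +4> → <27, 14>

<27, 14>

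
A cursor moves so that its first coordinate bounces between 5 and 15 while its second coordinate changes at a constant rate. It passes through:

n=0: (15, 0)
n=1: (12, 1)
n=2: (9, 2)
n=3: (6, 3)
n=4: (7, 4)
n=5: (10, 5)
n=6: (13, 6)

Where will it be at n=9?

The first coordinate travels 3 per step and bounces off the walls at 5 and 15.
  step 7: 13 → 14
  step 8: 14 → 11
  step 9: 11 → 8
The second coordinate changes by +1 each step: at step 9 it is 9.

(8, 9)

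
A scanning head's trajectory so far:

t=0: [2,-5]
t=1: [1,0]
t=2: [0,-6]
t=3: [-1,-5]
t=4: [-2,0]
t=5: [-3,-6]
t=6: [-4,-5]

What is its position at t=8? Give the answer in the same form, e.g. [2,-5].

First: linear, -1 per step → -6 at step 8.
Second: cycles through -5, 0, -6 every 3 steps. Step 8 lands at position 2 of the cycle → -6.

[-6,-6]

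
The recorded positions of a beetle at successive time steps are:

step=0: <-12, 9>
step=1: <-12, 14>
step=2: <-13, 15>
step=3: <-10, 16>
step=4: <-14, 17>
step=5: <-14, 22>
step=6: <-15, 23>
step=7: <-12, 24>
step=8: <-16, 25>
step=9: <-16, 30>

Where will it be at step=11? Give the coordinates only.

Differencing gives <+0, +5>, <-1, +1>, <+3, +1>, <-4, +1>, <+0, +5>, <-1, +1>, <+3, +1>, <-4, +1>, <+0, +5>. This is the pattern <+0, +5>, <-1, +1>, <+3, +1>, <-4, +1> repeated.
step 10: apply <-1, +1> → <-17, 31>
step 11: apply <+3, +1> → <-14, 32>

<-14, 32>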